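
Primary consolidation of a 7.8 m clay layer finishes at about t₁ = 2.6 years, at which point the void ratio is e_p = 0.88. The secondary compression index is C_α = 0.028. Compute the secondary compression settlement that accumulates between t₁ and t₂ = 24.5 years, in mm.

Secondary compression: S_s = C_α·H/(1+e_p)·log₁₀(t₂/t₁)
S_s = 0.028×7.8/(1+0.88)×log₁₀(24.5/2.6)
    = 0.1162 × 0.9742 = 0.1132 m

S_s ≈ 113 mm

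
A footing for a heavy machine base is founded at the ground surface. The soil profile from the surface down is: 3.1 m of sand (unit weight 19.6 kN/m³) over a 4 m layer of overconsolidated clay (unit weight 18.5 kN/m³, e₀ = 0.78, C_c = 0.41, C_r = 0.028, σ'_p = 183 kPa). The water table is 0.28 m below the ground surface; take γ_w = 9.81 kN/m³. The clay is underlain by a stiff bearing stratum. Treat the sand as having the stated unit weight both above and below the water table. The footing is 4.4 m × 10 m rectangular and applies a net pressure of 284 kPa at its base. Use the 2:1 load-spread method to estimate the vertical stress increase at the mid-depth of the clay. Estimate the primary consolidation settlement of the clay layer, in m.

S_c ≈ 0.0274 m

Mid-depth of clay below the ground surface: z = 3.1 + 4/2 = 5.1 m.
Total vertical stress at mid-clay: σ_v = 19.6×3.1 + 18.5×2 = 97.76 kPa.
Pore pressure: u = 9.81×(5.1 − 0.28) = 47.284 kPa.
Initial effective stress: σ'_0 = σ_v − u = 97.76 − 47.284 = 50.476 kPa.
Stress increase at mid-clay by the 2:1 spreading method:
Δσ = qBL/((B+z)(L+z)) = 284×4.4×10/((4.4+5.1)(10+5.1)) = 87.11 kPa
Final effective stress: σ'_f = 50.476 + 87.11 = 137.59 kPa.
σ'_f = 137.59 ≤ σ'_p = 183 kPa, so the clay remains overconsolidated and only the recompression index applies:
S_c = C_r·H/(1+e₀)·log₁₀(σ'_f/σ'_0) = 0.028×4/1.78×log₁₀(137.59/50.476)
    = 0.062922 × 0.4355 = 0.0274 m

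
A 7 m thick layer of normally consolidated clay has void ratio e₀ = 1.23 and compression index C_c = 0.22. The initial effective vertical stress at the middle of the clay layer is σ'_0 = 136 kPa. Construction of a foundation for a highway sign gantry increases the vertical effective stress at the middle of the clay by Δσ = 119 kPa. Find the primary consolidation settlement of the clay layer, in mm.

Final effective stress: σ'_f = σ'_0 + Δσ = 136 + 119 = 255 kPa.
Normally consolidated clay, so the full stress increment lies on the virgin compression line:
S_c = C_c·H/(1+e₀)·log₁₀(σ'_f/σ'_0) = 0.22×7/(1+1.23)×log₁₀(255/136)
    = 0.69058 × 0.273 = 0.1885 m

S_c ≈ 189 mm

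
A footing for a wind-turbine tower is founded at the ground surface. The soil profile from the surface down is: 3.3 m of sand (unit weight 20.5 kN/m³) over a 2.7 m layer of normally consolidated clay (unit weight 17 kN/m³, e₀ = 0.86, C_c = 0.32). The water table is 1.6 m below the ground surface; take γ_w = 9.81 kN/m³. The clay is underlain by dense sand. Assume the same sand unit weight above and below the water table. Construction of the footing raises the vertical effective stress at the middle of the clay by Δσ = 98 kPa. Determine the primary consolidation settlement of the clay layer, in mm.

Mid-depth of clay below the ground surface: z = 3.3 + 2.7/2 = 4.65 m.
Total vertical stress at mid-clay: σ_v = 20.5×3.3 + 17×1.35 = 90.6 kPa.
Pore pressure: u = 9.81×(4.65 − 1.6) = 29.921 kPa.
Initial effective stress: σ'_0 = σ_v − u = 90.6 − 29.921 = 60.679 kPa.
Final effective stress: σ'_f = σ'_0 + Δσ = 60.679 + 98 = 158.68 kPa.
Normally consolidated clay, so the full stress increment lies on the virgin compression line:
S_c = C_c·H/(1+e₀)·log₁₀(σ'_f/σ'_0) = 0.32×2.7/(1+0.86)×log₁₀(158.68/60.679)
    = 0.46452 × 0.41748 = 0.1939 m

S_c ≈ 194 mm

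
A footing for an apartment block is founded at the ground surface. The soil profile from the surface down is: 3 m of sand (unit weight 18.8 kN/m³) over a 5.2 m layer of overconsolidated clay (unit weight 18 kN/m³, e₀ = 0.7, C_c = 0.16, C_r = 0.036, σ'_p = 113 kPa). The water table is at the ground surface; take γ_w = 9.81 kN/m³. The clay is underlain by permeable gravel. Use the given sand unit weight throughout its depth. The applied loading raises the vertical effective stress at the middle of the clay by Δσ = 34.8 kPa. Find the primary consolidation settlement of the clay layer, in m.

Mid-depth of clay below the ground surface: z = 3 + 5.2/2 = 5.6 m.
Total vertical stress at mid-clay: σ_v = 18.8×3 + 18×2.6 = 103.2 kPa.
Pore pressure: u = 9.81×(5.6 − 0) = 54.936 kPa.
Initial effective stress: σ'_0 = σ_v − u = 103.2 − 54.936 = 48.264 kPa.
Final effective stress: σ'_f = 48.264 + 34.8 = 83.064 kPa.
σ'_f = 83.064 ≤ σ'_p = 113 kPa, so the clay remains overconsolidated and only the recompression index applies:
S_c = C_r·H/(1+e₀)·log₁₀(σ'_f/σ'_0) = 0.036×5.2/1.7×log₁₀(83.064/48.264)
    = 0.11012 × 0.23579 = 0.02596 m

S_c ≈ 0.026 m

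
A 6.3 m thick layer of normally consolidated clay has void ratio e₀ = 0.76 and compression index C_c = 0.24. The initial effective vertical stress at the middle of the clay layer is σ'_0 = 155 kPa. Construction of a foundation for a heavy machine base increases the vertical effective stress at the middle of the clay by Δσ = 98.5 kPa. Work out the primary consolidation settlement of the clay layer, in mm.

S_c ≈ 184 mm

Final effective stress: σ'_f = σ'_0 + Δσ = 155 + 98.5 = 253.5 kPa.
Normally consolidated clay, so the full stress increment lies on the virgin compression line:
S_c = C_c·H/(1+e₀)·log₁₀(σ'_f/σ'_0) = 0.24×6.3/(1+0.76)×log₁₀(253.5/155)
    = 0.85909 × 0.21365 = 0.1835 m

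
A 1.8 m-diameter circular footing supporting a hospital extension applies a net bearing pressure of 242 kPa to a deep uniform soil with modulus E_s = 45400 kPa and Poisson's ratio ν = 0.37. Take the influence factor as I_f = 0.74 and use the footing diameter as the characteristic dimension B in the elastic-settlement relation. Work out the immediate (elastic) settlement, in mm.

S_e ≈ 6.13 mm

Immediate (elastic) settlement: S_e = q·B·(1−ν²)/E_s · I_f.
S_e = 242 × 1.8 × (1 − 0.37²) / 45400 × 0.74
    = 242 × 1.8 × 0.8631 / 45400 × 0.74
    = 0.006128 m = 6.128 mm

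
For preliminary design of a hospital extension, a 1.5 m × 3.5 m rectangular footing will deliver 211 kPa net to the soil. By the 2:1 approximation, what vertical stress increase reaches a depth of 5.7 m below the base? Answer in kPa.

Δσ_z ≈ 16.7 kPa

By the 2:1 method the load spreads at 1 horizontal : 2 vertical, so at depth z the loaded area has grown by z in each plan dimension:
Δσ = qBL/((B+z)(L+z)) = 211×1.5×3.5/((1.5+5.7)(3.5+5.7)) = 16.723 kPa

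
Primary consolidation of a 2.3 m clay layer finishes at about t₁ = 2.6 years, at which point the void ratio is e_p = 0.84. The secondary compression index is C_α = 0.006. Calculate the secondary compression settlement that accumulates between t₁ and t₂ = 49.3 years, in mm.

S_s ≈ 9.58 mm

Secondary compression: S_s = C_α·H/(1+e_p)·log₁₀(t₂/t₁)
S_s = 0.006×2.3/(1+0.84)×log₁₀(49.3/2.6)
    = 0.0075 × 1.278 = 0.009584 m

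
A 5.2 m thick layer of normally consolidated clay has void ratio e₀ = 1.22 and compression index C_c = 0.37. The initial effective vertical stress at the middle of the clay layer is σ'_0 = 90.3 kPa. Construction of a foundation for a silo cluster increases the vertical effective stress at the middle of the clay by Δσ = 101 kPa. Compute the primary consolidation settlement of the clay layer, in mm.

Final effective stress: σ'_f = σ'_0 + Δσ = 90.3 + 101 = 191.3 kPa.
Normally consolidated clay, so the full stress increment lies on the virgin compression line:
S_c = C_c·H/(1+e₀)·log₁₀(σ'_f/σ'_0) = 0.37×5.2/(1+1.22)×log₁₀(191.3/90.3)
    = 0.86667 × 0.32603 = 0.2826 m

S_c ≈ 283 mm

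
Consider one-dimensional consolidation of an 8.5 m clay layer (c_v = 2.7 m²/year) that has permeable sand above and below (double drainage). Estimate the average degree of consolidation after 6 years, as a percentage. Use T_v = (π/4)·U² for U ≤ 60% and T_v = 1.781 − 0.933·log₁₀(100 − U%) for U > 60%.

U ≈ 91.1 %

Drainage path length: H_d = H/2 = 4.25 m (double drainage).
T_v = c_v·t/H_d² = 2.7×6/4.25² = 0.89689.
T_v = 0.89689 corresponds to the U > 60% branch:
U = 1 − 10^((1.781 − T_v)/0.933)/100 = 0.9114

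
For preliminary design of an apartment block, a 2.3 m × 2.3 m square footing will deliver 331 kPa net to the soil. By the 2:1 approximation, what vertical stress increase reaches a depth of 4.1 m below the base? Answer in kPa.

Δσ_z ≈ 42.7 kPa

By the 2:1 method the load spreads at 1 horizontal : 2 vertical, so at depth z the loaded area has grown by z in each plan dimension:
Δσ = qBL/((B+z)(L+z)) = 331×2.3×2.3/((2.3+4.1)(2.3+4.1)) = 42.749 kPa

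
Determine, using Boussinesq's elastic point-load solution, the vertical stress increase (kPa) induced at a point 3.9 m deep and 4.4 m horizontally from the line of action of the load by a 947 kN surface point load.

Boussinesq vertical stress below a point load on an elastic half-space:
Δσ_z = 3P/(2πz²) · [1 + (r/z)²]^(−5/2)
r/z = 4.4/3.9 = 1.1282; [1+(r/z)²]^(−5/2) = 0.1284.
Δσ_z = 3×947/(2π×3.9²) × 0.1284 = 29.728 × 0.1284 = 3.817 kPa

Δσ_z ≈ 3.82 kPa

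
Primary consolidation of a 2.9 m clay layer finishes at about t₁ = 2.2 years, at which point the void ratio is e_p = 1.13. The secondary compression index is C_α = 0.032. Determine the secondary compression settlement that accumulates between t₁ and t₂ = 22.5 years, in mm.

S_s ≈ 44 mm

Secondary compression: S_s = C_α·H/(1+e_p)·log₁₀(t₂/t₁)
S_s = 0.032×2.9/(1+1.13)×log₁₀(22.5/2.2)
    = 0.04357 × 1.01 = 0.04399 m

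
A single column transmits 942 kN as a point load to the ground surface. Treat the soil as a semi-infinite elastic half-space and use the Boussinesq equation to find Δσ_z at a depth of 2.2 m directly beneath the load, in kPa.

Boussinesq vertical stress below a point load on an elastic half-space:
Δσ_z = 3P/(2πz²) · [1 + (r/z)²]^(−5/2)
r/z = 0/2.2 = 0; [1+(r/z)²]^(−5/2) = 1.
Δσ_z = 3×942/(2π×2.2²) × 1 = 92.928 × 1 = 92.93 kPa

Δσ_z ≈ 92.9 kPa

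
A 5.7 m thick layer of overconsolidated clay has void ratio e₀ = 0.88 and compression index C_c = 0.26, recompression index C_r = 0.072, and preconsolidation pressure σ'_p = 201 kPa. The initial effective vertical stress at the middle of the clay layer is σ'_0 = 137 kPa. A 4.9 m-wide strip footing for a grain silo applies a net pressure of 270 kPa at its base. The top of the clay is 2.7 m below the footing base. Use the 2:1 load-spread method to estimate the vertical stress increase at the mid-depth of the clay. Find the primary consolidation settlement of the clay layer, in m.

S_c ≈ 0.129 m

Mid-depth of clay below the footing base: z = 2.7 + 5.7/2 = 5.55 m.
Stress increase at mid-clay by the 2:1 spreading method:
Δσ = qB/(B+z) = 270×4.9/(4.9+5.55) = 126.6 kPa
Final effective stress: σ'_f = 137 + 126.6 = 263.6 kPa.
σ'_f = 263.6 > σ'_p = 201 kPa, so the stress path crosses the preconsolidation pressure — recompression up to σ'_p, then virgin compression beyond:
S_c = H/(1+e₀)·[C_r·log₁₀(σ'_p/σ'_0) + C_c·log₁₀(σ'_f/σ'_p)]
    = 5.7/1.88 × [0.072×log₁₀(201/137) + 0.26×log₁₀(263.6/201)]
    = 3.0319 × [0.011986 + 0.030615] = 0.1292 m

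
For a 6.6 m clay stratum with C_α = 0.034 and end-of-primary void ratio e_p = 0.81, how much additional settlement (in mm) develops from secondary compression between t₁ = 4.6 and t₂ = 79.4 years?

S_s ≈ 153 mm

Secondary compression: S_s = C_α·H/(1+e_p)·log₁₀(t₂/t₁)
S_s = 0.034×6.6/(1+0.81)×log₁₀(79.4/4.6)
    = 0.124 × 1.237 = 0.1534 m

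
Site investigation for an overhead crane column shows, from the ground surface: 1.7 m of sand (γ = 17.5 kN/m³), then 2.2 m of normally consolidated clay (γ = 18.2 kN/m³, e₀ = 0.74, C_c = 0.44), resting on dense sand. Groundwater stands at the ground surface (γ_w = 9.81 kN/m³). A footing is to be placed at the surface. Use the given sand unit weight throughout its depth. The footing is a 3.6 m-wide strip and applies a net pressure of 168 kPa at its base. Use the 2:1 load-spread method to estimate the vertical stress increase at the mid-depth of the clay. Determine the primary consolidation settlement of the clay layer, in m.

Mid-depth of clay below the ground surface: z = 1.7 + 2.2/2 = 2.8 m.
Total vertical stress at mid-clay: σ_v = 17.5×1.7 + 18.2×1.1 = 49.77 kPa.
Pore pressure: u = 9.81×(2.8 − 0) = 27.468 kPa.
Initial effective stress: σ'_0 = σ_v − u = 49.77 − 27.468 = 22.302 kPa.
Stress increase at mid-clay by the 2:1 spreading method:
Δσ = qB/(B+z) = 168×3.6/(3.6+2.8) = 94.5 kPa
Final effective stress: σ'_f = σ'_0 + Δσ = 22.302 + 94.5 = 116.8 kPa.
Normally consolidated clay, so the full stress increment lies on the virgin compression line:
S_c = C_c·H/(1+e₀)·log₁₀(σ'_f/σ'_0) = 0.44×2.2/(1+0.74)×log₁₀(116.8/22.302)
    = 0.55632 × 0.7191 = 0.4 m

S_c ≈ 0.4 m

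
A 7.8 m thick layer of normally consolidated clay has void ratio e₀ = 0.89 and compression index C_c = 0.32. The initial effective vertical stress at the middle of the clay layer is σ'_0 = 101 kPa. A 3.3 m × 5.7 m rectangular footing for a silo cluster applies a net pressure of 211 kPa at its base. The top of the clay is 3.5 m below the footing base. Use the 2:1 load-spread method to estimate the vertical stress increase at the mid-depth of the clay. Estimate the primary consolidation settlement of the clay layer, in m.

Mid-depth of clay below the footing base: z = 3.5 + 7.8/2 = 7.4 m.
Stress increase at mid-clay by the 2:1 spreading method:
Δσ = qBL/((B+z)(L+z)) = 211×3.3×5.7/((3.3+7.4)(5.7+7.4)) = 28.315 kPa
Final effective stress: σ'_f = σ'_0 + Δσ = 101 + 28.315 = 129.31 kPa.
Normally consolidated clay, so the full stress increment lies on the virgin compression line:
S_c = C_c·H/(1+e₀)·log₁₀(σ'_f/σ'_0) = 0.32×7.8/(1+0.89)×log₁₀(129.31/101)
    = 1.3206 × 0.10731 = 0.1417 m

S_c ≈ 0.142 m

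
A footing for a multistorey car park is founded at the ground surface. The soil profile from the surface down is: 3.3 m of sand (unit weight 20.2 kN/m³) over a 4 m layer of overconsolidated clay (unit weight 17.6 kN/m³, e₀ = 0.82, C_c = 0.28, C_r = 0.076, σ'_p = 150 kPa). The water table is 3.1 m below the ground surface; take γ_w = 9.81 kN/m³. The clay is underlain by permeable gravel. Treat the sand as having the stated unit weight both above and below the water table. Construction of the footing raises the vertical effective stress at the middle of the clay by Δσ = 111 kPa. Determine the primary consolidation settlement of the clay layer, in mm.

Mid-depth of clay below the ground surface: z = 3.3 + 4/2 = 5.3 m.
Total vertical stress at mid-clay: σ_v = 20.2×3.3 + 17.6×2 = 101.86 kPa.
Pore pressure: u = 9.81×(5.3 − 3.1) = 21.582 kPa.
Initial effective stress: σ'_0 = σ_v − u = 101.86 − 21.582 = 80.278 kPa.
Final effective stress: σ'_f = 80.278 + 111 = 191.28 kPa.
σ'_f = 191.28 > σ'_p = 150 kPa, so the stress path crosses the preconsolidation pressure — recompression up to σ'_p, then virgin compression beyond:
S_c = H/(1+e₀)·[C_r·log₁₀(σ'_p/σ'_0) + C_c·log₁₀(σ'_f/σ'_p)]
    = 4/1.82 × [0.076×log₁₀(150/80.278) + 0.28×log₁₀(191.28/150)]
    = 2.1978 × [0.020634 + 0.029562] = 0.1103 m

S_c ≈ 110 mm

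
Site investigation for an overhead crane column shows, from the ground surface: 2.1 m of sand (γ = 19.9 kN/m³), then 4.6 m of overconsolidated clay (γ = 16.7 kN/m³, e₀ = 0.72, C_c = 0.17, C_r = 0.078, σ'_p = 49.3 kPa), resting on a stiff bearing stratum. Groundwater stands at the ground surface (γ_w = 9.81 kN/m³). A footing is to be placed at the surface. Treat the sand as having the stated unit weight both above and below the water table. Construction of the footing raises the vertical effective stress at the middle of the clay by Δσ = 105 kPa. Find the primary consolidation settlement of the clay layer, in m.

Mid-depth of clay below the ground surface: z = 2.1 + 4.6/2 = 4.4 m.
Total vertical stress at mid-clay: σ_v = 19.9×2.1 + 16.7×2.3 = 80.2 kPa.
Pore pressure: u = 9.81×(4.4 − 0) = 43.164 kPa.
Initial effective stress: σ'_0 = σ_v − u = 80.2 − 43.164 = 37.036 kPa.
Final effective stress: σ'_f = 37.036 + 105 = 142.04 kPa.
σ'_f = 142.04 > σ'_p = 49.3 kPa, so the stress path crosses the preconsolidation pressure — recompression up to σ'_p, then virgin compression beyond:
S_c = H/(1+e₀)·[C_r·log₁₀(σ'_p/σ'_0) + C_c·log₁₀(σ'_f/σ'_p)]
    = 4.6/1.72 × [0.078×log₁₀(49.3/37.036) + 0.17×log₁₀(142.04/49.3)]
    = 2.6744 × [0.0096894 + 0.078126] = 0.2349 m

S_c ≈ 0.235 m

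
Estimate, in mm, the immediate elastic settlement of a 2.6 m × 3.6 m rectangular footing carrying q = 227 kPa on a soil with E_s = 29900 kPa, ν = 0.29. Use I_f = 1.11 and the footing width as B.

Immediate (elastic) settlement: S_e = q·B·(1−ν²)/E_s · I_f.
S_e = 227 × 2.6 × (1 − 0.29²) / 29900 × 1.11
    = 227 × 2.6 × 0.9159 / 29900 × 1.11
    = 0.02007 m = 20.07 mm

S_e ≈ 20.1 mm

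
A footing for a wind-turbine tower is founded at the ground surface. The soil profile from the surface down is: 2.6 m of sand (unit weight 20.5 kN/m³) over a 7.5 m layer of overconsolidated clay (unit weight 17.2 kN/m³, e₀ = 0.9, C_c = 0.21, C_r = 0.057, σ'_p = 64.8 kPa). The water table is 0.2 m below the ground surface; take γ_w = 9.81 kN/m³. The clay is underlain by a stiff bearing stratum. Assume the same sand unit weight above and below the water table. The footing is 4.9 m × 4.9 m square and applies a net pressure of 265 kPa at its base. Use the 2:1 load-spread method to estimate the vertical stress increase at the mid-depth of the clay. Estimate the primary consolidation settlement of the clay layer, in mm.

S_c ≈ 195 mm

Mid-depth of clay below the ground surface: z = 2.6 + 7.5/2 = 6.35 m.
Total vertical stress at mid-clay: σ_v = 20.5×2.6 + 17.2×3.75 = 117.8 kPa.
Pore pressure: u = 9.81×(6.35 − 0.2) = 60.332 kPa.
Initial effective stress: σ'_0 = σ_v − u = 117.8 − 60.332 = 57.468 kPa.
Stress increase at mid-clay by the 2:1 spreading method:
Δσ = qBL/((B+z)(L+z)) = 265×4.9×4.9/((4.9+6.35)(4.9+6.35)) = 50.273 kPa
Final effective stress: σ'_f = 57.468 + 50.273 = 107.74 kPa.
σ'_f = 107.74 > σ'_p = 64.8 kPa, so the stress path crosses the preconsolidation pressure — recompression up to σ'_p, then virgin compression beyond:
S_c = H/(1+e₀)·[C_r·log₁₀(σ'_p/σ'_0) + C_c·log₁₀(σ'_f/σ'_p)]
    = 7.5/1.9 × [0.057×log₁₀(64.8/57.468) + 0.21×log₁₀(107.74/64.8)]
    = 3.9474 × [0.0029725 + 0.046368] = 0.1948 m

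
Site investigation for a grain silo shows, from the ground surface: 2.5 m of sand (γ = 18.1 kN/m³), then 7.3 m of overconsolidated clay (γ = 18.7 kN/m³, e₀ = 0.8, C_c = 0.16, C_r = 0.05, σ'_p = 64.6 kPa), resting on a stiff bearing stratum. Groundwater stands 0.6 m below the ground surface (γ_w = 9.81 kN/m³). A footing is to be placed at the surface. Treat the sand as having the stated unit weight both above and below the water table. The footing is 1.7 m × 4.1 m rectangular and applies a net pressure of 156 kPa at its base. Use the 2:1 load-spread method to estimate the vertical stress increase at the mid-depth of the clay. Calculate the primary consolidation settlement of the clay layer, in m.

S_c ≈ 0.0407 m

Mid-depth of clay below the ground surface: z = 2.5 + 7.3/2 = 6.15 m.
Total vertical stress at mid-clay: σ_v = 18.1×2.5 + 18.7×3.65 = 113.5 kPa.
Pore pressure: u = 9.81×(6.15 − 0.6) = 54.446 kPa.
Initial effective stress: σ'_0 = σ_v − u = 113.5 − 54.446 = 59.054 kPa.
Stress increase at mid-clay by the 2:1 spreading method:
Δσ = qBL/((B+z)(L+z)) = 156×1.7×4.1/((1.7+6.15)(4.1+6.15)) = 13.513 kPa
Final effective stress: σ'_f = 59.054 + 13.513 = 72.567 kPa.
σ'_f = 72.567 > σ'_p = 64.6 kPa, so the stress path crosses the preconsolidation pressure — recompression up to σ'_p, then virgin compression beyond:
S_c = H/(1+e₀)·[C_r·log₁₀(σ'_p/σ'_0) + C_c·log₁₀(σ'_f/σ'_p)]
    = 7.3/1.8 × [0.05×log₁₀(64.6/59.054) + 0.16×log₁₀(72.567/64.6)]
    = 4.0556 × [0.0019492 + 0.0080811] = 0.04068 m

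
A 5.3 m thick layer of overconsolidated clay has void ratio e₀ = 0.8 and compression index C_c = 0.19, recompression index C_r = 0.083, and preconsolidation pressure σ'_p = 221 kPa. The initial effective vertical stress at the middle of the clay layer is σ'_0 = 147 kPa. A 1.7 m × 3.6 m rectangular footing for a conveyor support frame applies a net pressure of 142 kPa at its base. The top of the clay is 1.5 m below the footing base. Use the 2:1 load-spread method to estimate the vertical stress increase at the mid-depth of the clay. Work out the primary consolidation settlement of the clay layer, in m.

Mid-depth of clay below the footing base: z = 1.5 + 5.3/2 = 4.15 m.
Stress increase at mid-clay by the 2:1 spreading method:
Δσ = qBL/((B+z)(L+z)) = 142×1.7×3.6/((1.7+4.15)(3.6+4.15)) = 19.168 kPa
Final effective stress: σ'_f = 147 + 19.168 = 166.17 kPa.
σ'_f = 166.17 ≤ σ'_p = 221 kPa, so the clay remains overconsolidated and only the recompression index applies:
S_c = C_r·H/(1+e₀)·log₁₀(σ'_f/σ'_0) = 0.083×5.3/1.8×log₁₀(166.17/147)
    = 0.24439 × 0.053235 = 0.01301 m

S_c ≈ 0.013 m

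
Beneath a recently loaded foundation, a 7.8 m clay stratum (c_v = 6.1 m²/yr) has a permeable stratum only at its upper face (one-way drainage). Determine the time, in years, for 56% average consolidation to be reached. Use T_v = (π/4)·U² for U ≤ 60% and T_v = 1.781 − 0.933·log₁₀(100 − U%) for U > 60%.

t ≈ 2.46 years

Drainage path length: H_d = H = 7.8 m (single drainage).
U ≤ 60%: T_v = (π/4)·U² = (π/4)×0.56² = 0.2463.
t = T_v·H_d²/c_v = 0.2463×7.8²/6.1 = 2.457 years.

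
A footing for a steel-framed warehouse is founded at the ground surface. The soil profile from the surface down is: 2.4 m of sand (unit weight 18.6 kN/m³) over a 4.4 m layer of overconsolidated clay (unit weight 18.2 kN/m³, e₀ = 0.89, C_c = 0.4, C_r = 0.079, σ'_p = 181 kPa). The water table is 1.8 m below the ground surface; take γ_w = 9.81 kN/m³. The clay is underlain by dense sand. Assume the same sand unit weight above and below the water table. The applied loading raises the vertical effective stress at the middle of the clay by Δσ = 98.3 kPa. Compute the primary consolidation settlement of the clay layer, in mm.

Mid-depth of clay below the ground surface: z = 2.4 + 4.4/2 = 4.6 m.
Total vertical stress at mid-clay: σ_v = 18.6×2.4 + 18.2×2.2 = 84.68 kPa.
Pore pressure: u = 9.81×(4.6 − 1.8) = 27.468 kPa.
Initial effective stress: σ'_0 = σ_v − u = 84.68 − 27.468 = 57.212 kPa.
Final effective stress: σ'_f = 57.212 + 98.3 = 155.51 kPa.
σ'_f = 155.51 ≤ σ'_p = 181 kPa, so the clay remains overconsolidated and only the recompression index applies:
S_c = C_r·H/(1+e₀)·log₁₀(σ'_f/σ'_0) = 0.079×4.4/1.89×log₁₀(155.51/57.212)
    = 0.18391 × 0.43427 = 0.07987 m

S_c ≈ 79.9 mm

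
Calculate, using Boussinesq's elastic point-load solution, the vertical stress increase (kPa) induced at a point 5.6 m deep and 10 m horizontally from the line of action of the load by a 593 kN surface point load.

Boussinesq vertical stress below a point load on an elastic half-space:
Δσ_z = 3P/(2πz²) · [1 + (r/z)²]^(−5/2)
r/z = 10/5.6 = 1.7857; [1+(r/z)²]^(−5/2) = 0.027847.
Δσ_z = 3×593/(2π×5.6²) × 0.027847 = 9.0286 × 0.027847 = 0.2514 kPa

Δσ_z ≈ 0.251 kPa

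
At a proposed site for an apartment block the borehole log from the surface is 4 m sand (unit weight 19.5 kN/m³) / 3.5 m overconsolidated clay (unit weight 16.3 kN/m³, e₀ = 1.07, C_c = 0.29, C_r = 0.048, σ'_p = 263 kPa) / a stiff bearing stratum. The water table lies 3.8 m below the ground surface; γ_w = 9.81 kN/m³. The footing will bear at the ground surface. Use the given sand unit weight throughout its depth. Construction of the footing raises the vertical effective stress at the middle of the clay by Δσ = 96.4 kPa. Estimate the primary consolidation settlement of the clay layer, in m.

S_c ≈ 0.0262 m

Mid-depth of clay below the ground surface: z = 4 + 3.5/2 = 5.75 m.
Total vertical stress at mid-clay: σ_v = 19.5×4 + 16.3×1.75 = 106.53 kPa.
Pore pressure: u = 9.81×(5.75 − 3.8) = 19.13 kPa.
Initial effective stress: σ'_0 = σ_v − u = 106.53 − 19.13 = 87.4 kPa.
Final effective stress: σ'_f = 87.4 + 96.4 = 183.8 kPa.
σ'_f = 183.8 ≤ σ'_p = 263 kPa, so the clay remains overconsolidated and only the recompression index applies:
S_c = C_r·H/(1+e₀)·log₁₀(σ'_f/σ'_0) = 0.048×3.5/2.07×log₁₀(183.8/87.4)
    = 0.081158 × 0.32283 = 0.0262 m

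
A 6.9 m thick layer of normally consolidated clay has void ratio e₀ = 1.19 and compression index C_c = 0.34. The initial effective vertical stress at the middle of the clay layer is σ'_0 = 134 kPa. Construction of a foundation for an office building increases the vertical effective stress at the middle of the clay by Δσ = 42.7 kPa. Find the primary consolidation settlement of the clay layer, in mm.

S_c ≈ 129 mm

Final effective stress: σ'_f = σ'_0 + Δσ = 134 + 42.7 = 176.7 kPa.
Normally consolidated clay, so the full stress increment lies on the virgin compression line:
S_c = C_c·H/(1+e₀)·log₁₀(σ'_f/σ'_0) = 0.34×6.9/(1+1.19)×log₁₀(176.7/134)
    = 1.0712 × 0.12013 = 0.1287 m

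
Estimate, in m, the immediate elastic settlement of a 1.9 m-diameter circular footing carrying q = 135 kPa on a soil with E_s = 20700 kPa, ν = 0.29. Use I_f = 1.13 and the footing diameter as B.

Immediate (elastic) settlement: S_e = q·B·(1−ν²)/E_s · I_f.
S_e = 135 × 1.9 × (1 − 0.29²) / 20700 × 1.13
    = 135 × 1.9 × 0.9159 / 20700 × 1.13
    = 0.01282 m

S_e ≈ 0.0128 m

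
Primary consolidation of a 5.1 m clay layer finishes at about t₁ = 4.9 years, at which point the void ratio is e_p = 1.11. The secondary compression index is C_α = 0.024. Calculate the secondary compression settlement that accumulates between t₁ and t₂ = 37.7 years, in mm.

Secondary compression: S_s = C_α·H/(1+e_p)·log₁₀(t₂/t₁)
S_s = 0.024×5.1/(1+1.11)×log₁₀(37.7/4.9)
    = 0.05801 × 0.8861 = 0.0514 m

S_s ≈ 51.4 mm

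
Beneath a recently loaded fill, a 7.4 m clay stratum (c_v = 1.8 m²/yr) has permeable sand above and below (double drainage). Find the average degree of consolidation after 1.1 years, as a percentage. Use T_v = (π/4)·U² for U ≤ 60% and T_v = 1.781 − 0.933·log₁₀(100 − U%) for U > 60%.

Drainage path length: H_d = H/2 = 3.7 m (double drainage).
T_v = c_v·t/H_d² = 1.8×1.1/3.7² = 0.14463.
T_v = 0.14463 corresponds to the U ≤ 60% branch:
U = √(4T_v/π) = 0.4291

U ≈ 42.9 %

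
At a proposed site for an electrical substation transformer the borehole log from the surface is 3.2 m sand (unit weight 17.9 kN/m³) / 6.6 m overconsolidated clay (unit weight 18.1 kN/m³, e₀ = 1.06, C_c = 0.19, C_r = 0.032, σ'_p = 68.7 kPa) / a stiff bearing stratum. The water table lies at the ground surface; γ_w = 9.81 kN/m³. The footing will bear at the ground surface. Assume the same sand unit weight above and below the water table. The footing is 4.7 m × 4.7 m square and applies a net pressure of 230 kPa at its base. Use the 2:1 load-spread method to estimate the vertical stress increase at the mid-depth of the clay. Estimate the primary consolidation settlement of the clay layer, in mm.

Mid-depth of clay below the ground surface: z = 3.2 + 6.6/2 = 6.5 m.
Total vertical stress at mid-clay: σ_v = 17.9×3.2 + 18.1×3.3 = 117.01 kPa.
Pore pressure: u = 9.81×(6.5 − 0) = 63.765 kPa.
Initial effective stress: σ'_0 = σ_v − u = 117.01 − 63.765 = 53.245 kPa.
Stress increase at mid-clay by the 2:1 spreading method:
Δσ = qBL/((B+z)(L+z)) = 230×4.7×4.7/((4.7+6.5)(4.7+6.5)) = 40.503 kPa
Final effective stress: σ'_f = 53.245 + 40.503 = 93.748 kPa.
σ'_f = 93.748 > σ'_p = 68.7 kPa, so the stress path crosses the preconsolidation pressure — recompression up to σ'_p, then virgin compression beyond:
S_c = H/(1+e₀)·[C_r·log₁₀(σ'_p/σ'_0) + C_c·log₁₀(σ'_f/σ'_p)]
    = 6.6/2.06 × [0.032×log₁₀(68.7/53.245) + 0.19×log₁₀(93.748/68.7)]
    = 3.2039 × [0.0035417 + 0.025651] = 0.09353 m

S_c ≈ 93.5 mm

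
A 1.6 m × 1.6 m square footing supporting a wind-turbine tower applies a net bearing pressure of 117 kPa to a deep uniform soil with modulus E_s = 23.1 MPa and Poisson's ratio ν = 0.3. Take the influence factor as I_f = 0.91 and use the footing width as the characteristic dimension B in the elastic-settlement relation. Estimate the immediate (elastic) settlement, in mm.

S_e ≈ 6.71 mm

Immediate (elastic) settlement: S_e = q·B·(1−ν²)/E_s · I_f.
E_s = 23.1 MPa = 23100 kPa.
S_e = 117 × 1.6 × (1 − 0.3²) / 23100 × 0.91
    = 117 × 1.6 × 0.91 / 23100 × 0.91
    = 0.006711 m = 6.711 mm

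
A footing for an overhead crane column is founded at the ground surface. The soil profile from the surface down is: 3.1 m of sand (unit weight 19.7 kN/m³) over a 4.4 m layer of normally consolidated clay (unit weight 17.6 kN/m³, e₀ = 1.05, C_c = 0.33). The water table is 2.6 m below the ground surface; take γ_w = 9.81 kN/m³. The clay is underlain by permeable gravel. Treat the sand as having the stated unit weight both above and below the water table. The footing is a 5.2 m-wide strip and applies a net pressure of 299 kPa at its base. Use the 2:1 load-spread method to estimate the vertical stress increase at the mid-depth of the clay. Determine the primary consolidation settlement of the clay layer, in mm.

Mid-depth of clay below the ground surface: z = 3.1 + 4.4/2 = 5.3 m.
Total vertical stress at mid-clay: σ_v = 19.7×3.1 + 17.6×2.2 = 99.79 kPa.
Pore pressure: u = 9.81×(5.3 − 2.6) = 26.487 kPa.
Initial effective stress: σ'_0 = σ_v − u = 99.79 − 26.487 = 73.303 kPa.
Stress increase at mid-clay by the 2:1 spreading method:
Δσ = qB/(B+z) = 299×5.2/(5.2+5.3) = 148.08 kPa
Final effective stress: σ'_f = σ'_0 + Δσ = 73.303 + 148.08 = 221.38 kPa.
Normally consolidated clay, so the full stress increment lies on the virgin compression line:
S_c = C_c·H/(1+e₀)·log₁₀(σ'_f/σ'_0) = 0.33×4.4/(1+1.05)×log₁₀(221.38/73.303)
    = 0.70829 × 0.48002 = 0.34 m

S_c ≈ 340 mm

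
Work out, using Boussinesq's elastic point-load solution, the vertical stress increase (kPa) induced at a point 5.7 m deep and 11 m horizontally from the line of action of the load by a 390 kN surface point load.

Δσ_z ≈ 0.118 kPa

Boussinesq vertical stress below a point load on an elastic half-space:
Δσ_z = 3P/(2πz²) · [1 + (r/z)²]^(−5/2)
r/z = 11/5.7 = 1.9298; [1+(r/z)²]^(−5/2) = 0.020615.
Δσ_z = 3×390/(2π×5.7²) × 0.020615 = 5.7313 × 0.020615 = 0.1182 kPa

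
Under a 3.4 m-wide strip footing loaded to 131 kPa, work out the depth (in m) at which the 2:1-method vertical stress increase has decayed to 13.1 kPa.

2:1 spreading — at depth z the loaded area has grown by z in each plan dimension:
qB/(B+z) = Δσ_z ⇒ z = qB/Δσ_z − B = 131×3.4/13.1 − 3.4 = 30.6 m

z ≈ 30.6 m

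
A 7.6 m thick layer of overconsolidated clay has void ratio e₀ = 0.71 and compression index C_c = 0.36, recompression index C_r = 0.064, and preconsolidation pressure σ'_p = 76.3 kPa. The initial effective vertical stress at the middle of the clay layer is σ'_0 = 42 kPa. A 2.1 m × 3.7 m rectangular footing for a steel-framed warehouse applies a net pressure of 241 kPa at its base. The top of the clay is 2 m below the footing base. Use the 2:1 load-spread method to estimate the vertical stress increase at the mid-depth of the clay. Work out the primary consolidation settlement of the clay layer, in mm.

Mid-depth of clay below the footing base: z = 2 + 7.6/2 = 5.8 m.
Stress increase at mid-clay by the 2:1 spreading method:
Δσ = qBL/((B+z)(L+z)) = 241×2.1×3.7/((2.1+5.8)(3.7+5.8)) = 24.951 kPa
Final effective stress: σ'_f = 42 + 24.951 = 66.951 kPa.
σ'_f = 66.951 ≤ σ'_p = 76.3 kPa, so the clay remains overconsolidated and only the recompression index applies:
S_c = C_r·H/(1+e₀)·log₁₀(σ'_f/σ'_0) = 0.064×7.6/1.71×log₁₀(66.951/42)
    = 0.28444 × 0.20251 = 0.0576 m

S_c ≈ 57.6 mm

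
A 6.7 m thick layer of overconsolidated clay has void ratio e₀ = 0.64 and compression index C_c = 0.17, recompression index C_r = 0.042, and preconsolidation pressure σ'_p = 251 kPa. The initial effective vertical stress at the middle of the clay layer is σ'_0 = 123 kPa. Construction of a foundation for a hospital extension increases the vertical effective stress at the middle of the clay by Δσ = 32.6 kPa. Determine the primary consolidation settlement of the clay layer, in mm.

S_c ≈ 17.5 mm

Final effective stress: σ'_f = 123 + 32.6 = 155.6 kPa.
σ'_f = 155.6 ≤ σ'_p = 251 kPa, so the clay remains overconsolidated and only the recompression index applies:
S_c = C_r·H/(1+e₀)·log₁₀(σ'_f/σ'_0) = 0.042×6.7/1.64×log₁₀(155.6/123)
    = 0.17159 × 0.1021 = 0.01752 m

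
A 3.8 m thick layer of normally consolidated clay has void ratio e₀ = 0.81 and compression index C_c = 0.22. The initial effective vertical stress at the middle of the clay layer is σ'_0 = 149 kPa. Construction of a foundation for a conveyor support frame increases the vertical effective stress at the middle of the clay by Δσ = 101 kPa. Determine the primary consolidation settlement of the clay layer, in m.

Final effective stress: σ'_f = σ'_0 + Δσ = 149 + 101 = 250 kPa.
Normally consolidated clay, so the full stress increment lies on the virgin compression line:
S_c = C_c·H/(1+e₀)·log₁₀(σ'_f/σ'_0) = 0.22×3.8/(1+0.81)×log₁₀(250/149)
    = 0.46188 × 0.22475 = 0.1038 m

S_c ≈ 0.104 m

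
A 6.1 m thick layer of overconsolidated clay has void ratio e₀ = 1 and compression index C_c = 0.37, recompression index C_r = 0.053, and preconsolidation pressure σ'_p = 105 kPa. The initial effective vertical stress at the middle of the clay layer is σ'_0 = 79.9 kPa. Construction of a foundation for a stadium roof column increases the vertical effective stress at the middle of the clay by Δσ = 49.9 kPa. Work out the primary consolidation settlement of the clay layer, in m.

Final effective stress: σ'_f = 79.9 + 49.9 = 129.8 kPa.
σ'_f = 129.8 > σ'_p = 105 kPa, so the stress path crosses the preconsolidation pressure — recompression up to σ'_p, then virgin compression beyond:
S_c = H/(1+e₀)·[C_r·log₁₀(σ'_p/σ'_0) + C_c·log₁₀(σ'_f/σ'_p)]
    = 6.1/2 × [0.053×log₁₀(105/79.9) + 0.37×log₁₀(129.8/105)]
    = 3.05 × [0.0062881 + 0.034072] = 0.1231 m

S_c ≈ 0.123 m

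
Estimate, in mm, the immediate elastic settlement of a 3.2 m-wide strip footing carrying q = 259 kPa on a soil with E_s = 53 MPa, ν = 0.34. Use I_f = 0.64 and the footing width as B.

Immediate (elastic) settlement: S_e = q·B·(1−ν²)/E_s · I_f.
E_s = 53 MPa = 53000 kPa.
S_e = 259 × 3.2 × (1 − 0.34²) / 53000 × 0.64
    = 259 × 3.2 × 0.8844 / 53000 × 0.64
    = 0.008851 m = 8.851 mm

S_e ≈ 8.85 mm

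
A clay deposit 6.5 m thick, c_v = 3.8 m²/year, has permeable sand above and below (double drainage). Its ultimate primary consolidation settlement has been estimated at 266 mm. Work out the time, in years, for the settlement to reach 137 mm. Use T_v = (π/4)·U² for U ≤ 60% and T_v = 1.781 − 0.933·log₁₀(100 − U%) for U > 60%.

t ≈ 0.579 years

Drainage path length: H_d = H/2 = 3.25 m (double drainage).
U = S(t)/S_ult = 137/266 = 0.515.
U ≤ 60%: T_v = (π/4)·U² = (π/4)×0.51504² = 0.20834.
t = T_v·H_d²/c_v = 0.20834×3.25²/3.8 = 0.5791 years.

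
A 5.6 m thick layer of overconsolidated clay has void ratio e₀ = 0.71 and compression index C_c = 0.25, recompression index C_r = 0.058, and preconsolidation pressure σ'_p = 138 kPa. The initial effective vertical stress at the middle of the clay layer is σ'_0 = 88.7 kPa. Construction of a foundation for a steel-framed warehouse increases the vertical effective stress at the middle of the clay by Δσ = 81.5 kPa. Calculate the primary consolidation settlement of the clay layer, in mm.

Final effective stress: σ'_f = 88.7 + 81.5 = 170.2 kPa.
σ'_f = 170.2 > σ'_p = 138 kPa, so the stress path crosses the preconsolidation pressure — recompression up to σ'_p, then virgin compression beyond:
S_c = H/(1+e₀)·[C_r·log₁₀(σ'_p/σ'_0) + C_c·log₁₀(σ'_f/σ'_p)]
    = 5.6/1.71 × [0.058×log₁₀(138/88.7) + 0.25×log₁₀(170.2/138)]
    = 3.2749 × [0.011133 + 0.02277] = 0.111 m

S_c ≈ 111 mm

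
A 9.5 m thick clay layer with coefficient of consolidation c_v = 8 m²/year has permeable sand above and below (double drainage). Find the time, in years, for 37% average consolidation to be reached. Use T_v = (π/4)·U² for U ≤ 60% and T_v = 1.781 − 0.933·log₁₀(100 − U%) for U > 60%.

Drainage path length: H_d = H/2 = 4.75 m (double drainage).
U ≤ 60%: T_v = (π/4)·U² = (π/4)×0.37² = 0.10752.
t = T_v·H_d²/c_v = 0.10752×4.75²/8 = 0.3032 years.

t ≈ 0.303 years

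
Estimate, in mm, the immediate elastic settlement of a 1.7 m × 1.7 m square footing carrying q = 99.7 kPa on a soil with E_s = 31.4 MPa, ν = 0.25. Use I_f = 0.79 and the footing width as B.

Immediate (elastic) settlement: S_e = q·B·(1−ν²)/E_s · I_f.
E_s = 31.4 MPa = 31400 kPa.
S_e = 99.7 × 1.7 × (1 − 0.25²) / 31400 × 0.79
    = 99.7 × 1.7 × 0.9375 / 31400 × 0.79
    = 0.003998 m = 3.998 mm

S_e ≈ 4 mm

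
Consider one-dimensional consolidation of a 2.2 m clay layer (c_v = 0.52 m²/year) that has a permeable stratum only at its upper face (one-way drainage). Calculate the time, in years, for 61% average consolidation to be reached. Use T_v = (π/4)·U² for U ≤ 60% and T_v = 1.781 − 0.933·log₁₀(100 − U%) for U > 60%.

Drainage path length: H_d = H = 2.2 m (single drainage).
U > 60%: T_v = 1.781 − 0.933·log₁₀(100 − 61) = 0.29654.
t = T_v·H_d²/c_v = 0.29654×2.2²/0.52 = 2.76 years.

t ≈ 2.76 years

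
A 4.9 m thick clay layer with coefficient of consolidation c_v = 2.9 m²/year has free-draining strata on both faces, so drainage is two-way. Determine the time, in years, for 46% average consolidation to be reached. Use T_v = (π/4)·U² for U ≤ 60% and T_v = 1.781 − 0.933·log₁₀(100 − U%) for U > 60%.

t ≈ 0.344 years

Drainage path length: H_d = H/2 = 2.45 m (double drainage).
U ≤ 60%: T_v = (π/4)·U² = (π/4)×0.46² = 0.16619.
t = T_v·H_d²/c_v = 0.16619×2.45²/2.9 = 0.344 years.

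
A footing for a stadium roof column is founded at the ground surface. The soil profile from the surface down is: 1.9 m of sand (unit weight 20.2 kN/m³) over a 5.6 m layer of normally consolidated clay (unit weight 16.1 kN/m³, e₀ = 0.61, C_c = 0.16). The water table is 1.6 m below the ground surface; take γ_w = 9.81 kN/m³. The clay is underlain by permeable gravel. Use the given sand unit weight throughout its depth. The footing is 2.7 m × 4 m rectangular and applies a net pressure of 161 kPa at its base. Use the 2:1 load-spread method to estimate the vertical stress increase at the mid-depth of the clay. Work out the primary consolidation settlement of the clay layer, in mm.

Mid-depth of clay below the ground surface: z = 1.9 + 5.6/2 = 4.7 m.
Total vertical stress at mid-clay: σ_v = 20.2×1.9 + 16.1×2.8 = 83.46 kPa.
Pore pressure: u = 9.81×(4.7 − 1.6) = 30.411 kPa.
Initial effective stress: σ'_0 = σ_v − u = 83.46 − 30.411 = 53.049 kPa.
Stress increase at mid-clay by the 2:1 spreading method:
Δσ = qBL/((B+z)(L+z)) = 161×2.7×4/((2.7+4.7)(4+4.7)) = 27.008 kPa
Final effective stress: σ'_f = σ'_0 + Δσ = 53.049 + 27.008 = 80.057 kPa.
Normally consolidated clay, so the full stress increment lies on the virgin compression line:
S_c = C_c·H/(1+e₀)·log₁₀(σ'_f/σ'_0) = 0.16×5.6/(1+0.61)×log₁₀(80.057/53.049)
    = 0.55652 × 0.17872 = 0.09946 m

S_c ≈ 99.5 mm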